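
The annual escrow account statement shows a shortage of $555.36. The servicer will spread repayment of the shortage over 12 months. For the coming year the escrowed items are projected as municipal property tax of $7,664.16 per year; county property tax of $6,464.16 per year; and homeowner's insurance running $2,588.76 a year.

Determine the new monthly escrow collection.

Municipal property tax: $7,664.16
County property tax: $6,464.16
Homeowner's insurance: $2,588.76
Total per year = $7,664.16 + $6,464.16 + $2,588.76 = $16,717.08
Base monthly escrow = $16,717.08 ÷ 12 = $1,393.09
Monthly shortage recovery: $555.36 ÷ 12 = $46.28
New monthly escrow = $1,393.09 + $46.28 = $1,439.37

$1,439.37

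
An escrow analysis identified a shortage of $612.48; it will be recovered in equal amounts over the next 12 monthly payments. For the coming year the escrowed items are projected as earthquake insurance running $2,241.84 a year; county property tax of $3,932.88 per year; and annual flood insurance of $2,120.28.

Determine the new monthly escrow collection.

$742.29

Earthquake insurance — $2,241.84/yr
County property tax — $3,932.88/yr
Flood insurance — $2,120.28/yr
Combined annual = $2,241.84 + $3,932.88 + $2,120.28 = $8,295.00
Monthly escrow = $8,295.00 / 12 = $691.25
Monthly shortage recovery: $612.48 / 12 = $51.04
Adjusted monthly = $691.25 + $51.04 = $742.29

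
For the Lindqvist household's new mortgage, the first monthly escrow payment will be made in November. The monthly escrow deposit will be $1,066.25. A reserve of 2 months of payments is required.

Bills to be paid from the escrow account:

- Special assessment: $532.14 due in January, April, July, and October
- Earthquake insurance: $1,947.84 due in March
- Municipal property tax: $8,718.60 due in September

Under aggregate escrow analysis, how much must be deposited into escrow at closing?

$2,666.61

Cushion = 2 × $1,066.25 = $2,132.50
Trial balance (start $0, +$1,066.25 each month, − disbursements):
  Nov: +$1,066.25 → $1,066.25
  Dec: +$1,066.25 → $2,132.50
  Jan: +$1,066.25 − $532.14 → $2,666.61
  Feb: +$1,066.25 → $3,732.86
  Mar: +$1,066.25 − $1,947.84 → $2,851.27
  Apr: +$1,066.25 − $532.14 → $3,385.38
  May: +$1,066.25 → $4,451.63
  Jun: +$1,066.25 → $5,517.88
  Jul: +$1,066.25 − $532.14 → $6,051.99
  Aug: +$1,066.25 → $7,118.24
  Sep: +$1,066.25 − $8,718.60 → -$534.11
  Oct: +$1,066.25 − $532.14 → $0.00
Lowest trial balance = -$534.11 (Sep)
Initial deposit = cushion − low point = $2,132.50 − (-$534.11) = $2,666.61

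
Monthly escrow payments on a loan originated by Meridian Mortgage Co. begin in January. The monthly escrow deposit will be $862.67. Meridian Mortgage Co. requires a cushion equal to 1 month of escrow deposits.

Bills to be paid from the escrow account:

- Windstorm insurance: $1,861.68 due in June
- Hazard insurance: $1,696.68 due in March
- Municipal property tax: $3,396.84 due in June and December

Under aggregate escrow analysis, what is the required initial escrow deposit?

$2,641.85

Cushion = 1 × $862.67 = $862.67
Trial balance (start $0, +$862.67 each month, − disbursements):
  Jan: +$862.67 → $862.67
  Feb: +$862.67 → $1,725.34
  Mar: +$862.67 − $1,696.68 → $891.33
  Apr: +$862.67 → $1,754.00
  May: +$862.67 → $2,616.67
  Jun: +$862.67 − $5,258.52 → -$1,779.18
  Jul: +$862.67 → -$916.51
  Aug: +$862.67 → -$53.84
  Sep: +$862.67 → $808.83
  Oct: +$862.67 → $1,671.50
  Nov: +$862.67 → $2,534.17
  Dec: +$862.67 − $3,396.84 → $0.00
Lowest trial balance = -$1,779.18 (Jun)
Initial deposit = cushion − low point = $862.67 − (-$1,779.18) = $2,641.85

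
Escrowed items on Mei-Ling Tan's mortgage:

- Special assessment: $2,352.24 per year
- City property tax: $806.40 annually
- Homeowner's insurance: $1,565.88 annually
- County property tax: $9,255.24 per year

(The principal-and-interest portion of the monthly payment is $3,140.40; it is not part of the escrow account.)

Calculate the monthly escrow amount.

$1,164.98

Special assessment = $2,352.24/yr
City property tax = $806.40/yr
Homeowner's insurance = $1,565.88/yr
County property tax = $9,255.24/yr
Annual escrow total = $13,979.76
Monthly escrow = $13,979.76 ÷ 12 = $1,164.98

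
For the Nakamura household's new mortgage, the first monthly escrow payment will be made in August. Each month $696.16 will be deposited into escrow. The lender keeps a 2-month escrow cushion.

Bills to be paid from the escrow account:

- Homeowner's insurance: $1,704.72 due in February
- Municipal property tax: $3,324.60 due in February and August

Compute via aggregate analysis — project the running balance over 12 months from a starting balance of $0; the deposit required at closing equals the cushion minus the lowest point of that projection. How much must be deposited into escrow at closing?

Cushion = 2 × $696.16 = $1,392.32
Trial balance (start $0, +$696.16 each month, − disbursements):
  Aug: +$696.16 − $3,324.60 → -$2,628.44
  Sep: +$696.16 → -$1,932.28
  Oct: +$696.16 → -$1,236.12
  Nov: +$696.16 → -$539.96
  Dec: +$696.16 → $156.20
  Jan: +$696.16 → $852.36
  Feb: +$696.16 − $5,029.32 → -$3,480.80
  Mar: +$696.16 → -$2,784.64
  Apr: +$696.16 → -$2,088.48
  May: +$696.16 → -$1,392.32
  Jun: +$696.16 → -$696.16
  Jul: +$696.16 → $0.00
Lowest trial balance = -$3,480.80 (Feb)
Initial deposit = cushion − low point = $1,392.32 − (-$3,480.80) = $4,873.12

$4,873.12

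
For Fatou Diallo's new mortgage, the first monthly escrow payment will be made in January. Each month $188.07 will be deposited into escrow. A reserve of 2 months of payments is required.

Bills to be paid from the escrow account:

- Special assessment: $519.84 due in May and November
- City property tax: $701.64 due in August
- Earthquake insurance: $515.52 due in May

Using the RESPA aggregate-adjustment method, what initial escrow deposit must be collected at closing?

Cushion = 2 × $188.07 = $376.14
Trial balance (start $0, +$188.07 each month, − disbursements):
  Jan: +$188.07 → $188.07
  Feb: +$188.07 → $376.14
  Mar: +$188.07 → $564.21
  Apr: +$188.07 → $752.28
  May: +$188.07 − $1,035.36 → -$95.01
  Jun: +$188.07 → $93.06
  Jul: +$188.07 → $281.13
  Aug: +$188.07 − $701.64 → -$232.44
  Sep: +$188.07 → -$44.37
  Oct: +$188.07 → $143.70
  Nov: +$188.07 − $519.84 → -$188.07
  Dec: +$188.07 → $0.00
Lowest trial balance = -$232.44 (Aug)
Initial deposit = cushion − low point = $376.14 − (-$232.44) = $608.58

$608.58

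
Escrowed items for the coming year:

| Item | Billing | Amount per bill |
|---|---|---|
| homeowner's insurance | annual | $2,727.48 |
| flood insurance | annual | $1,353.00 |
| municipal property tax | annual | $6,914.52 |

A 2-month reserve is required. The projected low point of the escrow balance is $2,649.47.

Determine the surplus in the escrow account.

Homeowner's insurance = $2,727.48/yr
Flood insurance = $1,353.00/yr
Municipal property tax = $6,914.52/yr
Annual escrow total = $2,727.48 + $1,353.00 + $6,914.52 = $10,995.00
Per month = $10,995.00 ÷ 12 = $916.25
Cushion = 2 × $916.25 = $1,832.50
Surplus = $2,649.47 − $1,832.50 = $816.97

$816.97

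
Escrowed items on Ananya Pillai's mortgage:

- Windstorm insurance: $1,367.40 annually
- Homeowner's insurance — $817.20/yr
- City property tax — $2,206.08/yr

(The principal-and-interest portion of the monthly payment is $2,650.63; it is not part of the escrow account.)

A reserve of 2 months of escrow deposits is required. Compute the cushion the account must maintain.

Windstorm insurance — $1,367.40
Homeowner's insurance — $817.20
City property tax — $2,206.08
Total annual escrow = $1,367.40 + $817.20 + $2,206.08 = $4,390.68
Per month = $4,390.68 / 12 = $365.89
Required cushion = 2 × $365.89 = $731.78

$731.78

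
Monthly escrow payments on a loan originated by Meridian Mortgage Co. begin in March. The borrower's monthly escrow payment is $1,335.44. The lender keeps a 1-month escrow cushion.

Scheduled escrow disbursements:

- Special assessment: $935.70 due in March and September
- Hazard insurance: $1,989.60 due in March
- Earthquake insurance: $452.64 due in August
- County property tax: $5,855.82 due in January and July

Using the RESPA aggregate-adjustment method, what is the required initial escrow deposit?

Cushion = 1 × $1,335.44 = $1,335.44
Trial balance (start $0, +$1,335.44 each month, − disbursements):
  Mar: +$1,335.44 − $2,925.30 → -$1,589.86
  Apr: +$1,335.44 → -$254.42
  May: +$1,335.44 → $1,081.02
  Jun: +$1,335.44 → $2,416.46
  Jul: +$1,335.44 − $5,855.82 → -$2,103.92
  Aug: +$1,335.44 − $452.64 → -$1,221.12
  Sep: +$1,335.44 − $935.70 → -$821.38
  Oct: +$1,335.44 → $514.06
  Nov: +$1,335.44 → $1,849.50
  Dec: +$1,335.44 → $3,184.94
  Jan: +$1,335.44 − $5,855.82 → -$1,335.44
  Feb: +$1,335.44 → $0.00
Lowest trial balance = -$2,103.92 (Jul)
Initial deposit = cushion − low point = $1,335.44 − (-$2,103.92) = $3,439.36

$3,439.36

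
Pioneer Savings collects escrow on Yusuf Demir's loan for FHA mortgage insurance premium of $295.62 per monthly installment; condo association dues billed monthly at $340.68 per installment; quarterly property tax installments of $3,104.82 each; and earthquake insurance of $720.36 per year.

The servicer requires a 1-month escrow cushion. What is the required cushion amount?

$1,731.27

FHA mortgage insurance premium = $295.62 × 12 = $3,547.44
Condo association dues = $340.68 × 12 = $4,088.16
Property tax = $3,104.82 × 4 = $12,419.28
Earthquake insurance = $720.36
Total per year = $20,775.24
Monthly = $20,775.24 ÷ 12 = $1,731.27
Cushion = 1 × $1,731.27 = $1,731.27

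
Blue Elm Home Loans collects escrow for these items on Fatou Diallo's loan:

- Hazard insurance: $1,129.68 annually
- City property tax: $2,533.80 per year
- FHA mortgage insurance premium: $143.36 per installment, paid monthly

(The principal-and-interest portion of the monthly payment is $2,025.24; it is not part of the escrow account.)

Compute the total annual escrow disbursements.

$5,383.80

Hazard insurance — $1,129.68
City property tax — $2,533.80
FHA mortgage insurance premium — $143.36 × 12 = $1,720.32
Total annual escrow = $1,129.68 + $2,533.80 + $1,720.32 = $5,383.80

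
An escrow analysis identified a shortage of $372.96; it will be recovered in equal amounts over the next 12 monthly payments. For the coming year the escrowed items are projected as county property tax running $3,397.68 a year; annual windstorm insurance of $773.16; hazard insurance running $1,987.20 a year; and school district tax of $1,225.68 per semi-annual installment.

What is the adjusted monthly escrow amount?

$748.53

County property tax = $3,397.68
Windstorm insurance = $773.16
Hazard insurance = $1,987.20
School district tax = $1,225.68 × 2 = $2,451.36
Combined annual = $3,397.68 + $773.16 + $1,987.20 + $2,451.36 = $8,609.40
Monthly escrow = $8,609.40 / 12 = $717.45
Monthly shortage recovery: $372.96 / 12 = $31.08
Adjusted monthly = $717.45 + $31.08 = $748.53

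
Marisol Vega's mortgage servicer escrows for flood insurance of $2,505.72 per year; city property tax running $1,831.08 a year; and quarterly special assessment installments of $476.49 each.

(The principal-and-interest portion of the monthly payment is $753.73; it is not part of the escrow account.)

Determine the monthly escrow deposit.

$520.23

Flood insurance — $2,505.72
City property tax — $1,831.08
Special assessment — $476.49 × 4 = $1,905.96
Annual escrow total = $6,242.76
Per month = $6,242.76 / 12 = $520.23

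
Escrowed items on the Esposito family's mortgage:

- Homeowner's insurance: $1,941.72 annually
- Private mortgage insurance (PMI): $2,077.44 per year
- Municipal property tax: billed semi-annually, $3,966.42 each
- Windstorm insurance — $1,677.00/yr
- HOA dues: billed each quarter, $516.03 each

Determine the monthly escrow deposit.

$1,307.76

Homeowner's insurance = $1,941.72 annually
Private mortgage insurance (PMI) = $2,077.44 annually
Municipal property tax = $3,966.42 × 2 = $7,932.84 annually
Windstorm insurance = $1,677.00 annually
HOA dues = $516.03 × 4 = $2,064.12 annually
Combined annual = $1,941.72 + $2,077.44 + $7,932.84 + $1,677.00 + $2,064.12 = $15,693.12
Per month = $15,693.12 ÷ 12 = $1,307.76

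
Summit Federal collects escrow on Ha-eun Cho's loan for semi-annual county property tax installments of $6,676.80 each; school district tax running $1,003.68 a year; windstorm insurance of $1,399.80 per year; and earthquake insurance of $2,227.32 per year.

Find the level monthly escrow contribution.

$1,498.70

County property tax: $6,676.80 × 2 = $13,353.60 per year
School district tax: $1,003.68 per year
Windstorm insurance: $1,399.80 per year
Earthquake insurance: $2,227.32 per year
Combined annual = $13,353.60 + $1,003.68 + $1,399.80 + $2,227.32 = $17,984.40
Monthly = $17,984.40 ÷ 12 = $1,498.70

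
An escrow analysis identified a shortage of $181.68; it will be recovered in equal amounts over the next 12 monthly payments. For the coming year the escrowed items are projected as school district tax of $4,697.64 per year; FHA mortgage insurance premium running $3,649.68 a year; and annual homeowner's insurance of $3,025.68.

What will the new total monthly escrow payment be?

School district tax — $4,697.64
FHA mortgage insurance premium — $3,649.68
Homeowner's insurance — $3,025.68
Combined annual = $4,697.64 + $3,649.68 + $3,025.68 = $11,373.00
Monthly escrow = $11,373.00 ÷ 12 = $947.75
Monthly shortage recovery: $181.68 ÷ 12 = $15.14
Adjusted monthly = $947.75 + $15.14 = $962.89

$962.89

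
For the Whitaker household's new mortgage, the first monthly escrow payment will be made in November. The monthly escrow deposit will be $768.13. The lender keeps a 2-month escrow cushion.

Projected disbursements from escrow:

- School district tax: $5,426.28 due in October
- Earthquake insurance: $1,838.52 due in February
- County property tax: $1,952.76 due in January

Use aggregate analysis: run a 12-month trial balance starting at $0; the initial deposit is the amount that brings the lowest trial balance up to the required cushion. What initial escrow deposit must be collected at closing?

Cushion = 2 × $768.13 = $1,536.26
Trial balance (start $0, +$768.13 each month, − disbursements):
  Nov: +$768.13 → $768.13
  Dec: +$768.13 → $1,536.26
  Jan: +$768.13 − $1,952.76 → $351.63
  Feb: +$768.13 − $1,838.52 → -$718.76
  Mar: +$768.13 → $49.37
  Apr: +$768.13 → $817.50
  May: +$768.13 → $1,585.63
  Jun: +$768.13 → $2,353.76
  Jul: +$768.13 → $3,121.89
  Aug: +$768.13 → $3,890.02
  Sep: +$768.13 → $4,658.15
  Oct: +$768.13 − $5,426.28 → $0.00
Lowest trial balance = -$718.76 (Feb)
Initial deposit = cushion − low point = $1,536.26 − (-$718.76) = $2,255.02

$2,255.02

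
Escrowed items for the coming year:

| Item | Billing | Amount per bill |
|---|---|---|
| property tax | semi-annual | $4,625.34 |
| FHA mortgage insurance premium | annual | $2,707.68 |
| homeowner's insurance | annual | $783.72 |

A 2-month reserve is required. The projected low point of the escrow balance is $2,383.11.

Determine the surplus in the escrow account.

Property tax = $4,625.34 × 2 = $9,250.68 per year
FHA mortgage insurance premium = $2,707.68 per year
Homeowner's insurance = $783.72 per year
Total per year = $12,742.08
Monthly escrow = $12,742.08 ÷ 12 = $1,061.84
Required reserve = 2 × $1,061.84 = $2,123.68
Surplus = $2,383.11 − $2,123.68 = $259.43

$259.43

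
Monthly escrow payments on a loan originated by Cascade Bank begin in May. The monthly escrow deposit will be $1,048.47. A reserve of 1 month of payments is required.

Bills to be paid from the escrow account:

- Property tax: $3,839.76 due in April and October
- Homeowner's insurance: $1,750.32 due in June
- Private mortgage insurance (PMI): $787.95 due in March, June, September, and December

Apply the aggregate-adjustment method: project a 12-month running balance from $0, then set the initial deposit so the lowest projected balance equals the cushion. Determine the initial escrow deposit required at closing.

$1,923.63

Cushion = 1 × $1,048.47 = $1,048.47
Trial balance (start $0, +$1,048.47 each month, − disbursements):
  May: +$1,048.47 → $1,048.47
  Jun: +$1,048.47 − $2,538.27 → -$441.33
  Jul: +$1,048.47 → $607.14
  Aug: +$1,048.47 → $1,655.61
  Sep: +$1,048.47 − $787.95 → $1,916.13
  Oct: +$1,048.47 − $3,839.76 → -$875.16
  Nov: +$1,048.47 → $173.31
  Dec: +$1,048.47 − $787.95 → $433.83
  Jan: +$1,048.47 → $1,482.30
  Feb: +$1,048.47 → $2,530.77
  Mar: +$1,048.47 − $787.95 → $2,791.29
  Apr: +$1,048.47 − $3,839.76 → $0.00
Lowest trial balance = -$875.16 (Oct)
Initial deposit = cushion − low point = $1,048.47 − (-$875.16) = $1,923.63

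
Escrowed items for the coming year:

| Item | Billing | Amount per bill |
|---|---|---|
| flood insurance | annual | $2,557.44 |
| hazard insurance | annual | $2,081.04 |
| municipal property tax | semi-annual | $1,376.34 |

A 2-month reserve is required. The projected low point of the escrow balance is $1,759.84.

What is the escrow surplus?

Flood insurance — $2,557.44/yr
Hazard insurance — $2,081.04/yr
Municipal property tax — $1,376.34 × 2 = $2,752.68/yr
Total annual escrow = $7,391.16
Monthly escrow = $7,391.16 ÷ 12 = $615.93
Required reserve = 2 × $615.93 = $1,231.86
Excess over cushion: $1,759.84 − $1,231.86 = $527.98

$527.98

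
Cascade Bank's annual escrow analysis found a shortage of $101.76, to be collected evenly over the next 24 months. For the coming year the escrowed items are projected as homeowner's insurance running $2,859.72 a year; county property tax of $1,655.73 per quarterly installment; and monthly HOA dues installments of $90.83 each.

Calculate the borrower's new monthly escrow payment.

Homeowner's insurance = $2,859.72
County property tax = $1,655.73 × 4 = $6,622.92
HOA dues = $90.83 × 12 = $1,089.96
Total per year = $2,859.72 + $6,622.92 + $1,089.96 = $10,572.60
Base monthly escrow = $10,572.60 / 12 = $881.05
Shortage per month = $101.76 / 24 = $4.24
Adjusted monthly = $881.05 + $4.24 = $885.29

$885.29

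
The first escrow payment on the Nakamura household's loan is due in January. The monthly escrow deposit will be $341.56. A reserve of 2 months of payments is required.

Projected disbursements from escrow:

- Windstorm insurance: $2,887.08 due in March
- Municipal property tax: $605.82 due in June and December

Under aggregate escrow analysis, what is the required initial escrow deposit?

$2,545.52

Cushion = 2 × $341.56 = $683.12
Trial balance (start $0, +$341.56 each month, − disbursements):
  Jan: +$341.56 → $341.56
  Feb: +$341.56 → $683.12
  Mar: +$341.56 − $2,887.08 → -$1,862.40
  Apr: +$341.56 → -$1,520.84
  May: +$341.56 → -$1,179.28
  Jun: +$341.56 − $605.82 → -$1,443.54
  Jul: +$341.56 → -$1,101.98
  Aug: +$341.56 → -$760.42
  Sep: +$341.56 → -$418.86
  Oct: +$341.56 → -$77.30
  Nov: +$341.56 → $264.26
  Dec: +$341.56 − $605.82 → $0.00
Lowest trial balance = -$1,862.40 (Mar)
Initial deposit = cushion − low point = $683.12 − (-$1,862.40) = $2,545.52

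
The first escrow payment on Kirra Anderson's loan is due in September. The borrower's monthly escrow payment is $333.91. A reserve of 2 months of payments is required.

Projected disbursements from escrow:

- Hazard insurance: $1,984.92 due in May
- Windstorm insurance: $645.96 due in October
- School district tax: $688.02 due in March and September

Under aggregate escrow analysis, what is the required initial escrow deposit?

Cushion = 2 × $333.91 = $667.82
Trial balance (start $0, +$333.91 each month, − disbursements):
  Sep: +$333.91 − $688.02 → -$354.11
  Oct: +$333.91 − $645.96 → -$666.16
  Nov: +$333.91 → -$332.25
  Dec: +$333.91 → $1.66
  Jan: +$333.91 → $335.57
  Feb: +$333.91 → $669.48
  Mar: +$333.91 − $688.02 → $315.37
  Apr: +$333.91 → $649.28
  May: +$333.91 − $1,984.92 → -$1,001.73
  Jun: +$333.91 → -$667.82
  Jul: +$333.91 → -$333.91
  Aug: +$333.91 → $0.00
Lowest trial balance = -$1,001.73 (May)
Initial deposit = cushion − low point = $667.82 − (-$1,001.73) = $1,669.55

$1,669.55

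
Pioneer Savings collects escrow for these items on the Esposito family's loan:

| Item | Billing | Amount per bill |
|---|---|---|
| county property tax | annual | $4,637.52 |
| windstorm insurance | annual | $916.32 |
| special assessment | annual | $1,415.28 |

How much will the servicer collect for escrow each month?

County property tax: $4,637.52 annually
Windstorm insurance: $916.32 annually
Special assessment: $1,415.28 annually
Yearly total = $4,637.52 + $916.32 + $1,415.28 = $6,969.12
Base monthly escrow = $6,969.12 / 12 = $580.76

$580.76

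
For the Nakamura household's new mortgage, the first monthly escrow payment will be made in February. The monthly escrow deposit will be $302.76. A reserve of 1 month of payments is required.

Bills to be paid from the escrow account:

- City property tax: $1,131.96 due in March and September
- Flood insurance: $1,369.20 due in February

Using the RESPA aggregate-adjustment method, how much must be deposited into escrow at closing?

$2,198.40

Cushion = 1 × $302.76 = $302.76
Trial balance (start $0, +$302.76 each month, − disbursements):
  Feb: +$302.76 − $1,369.20 → -$1,066.44
  Mar: +$302.76 − $1,131.96 → -$1,895.64
  Apr: +$302.76 → -$1,592.88
  May: +$302.76 → -$1,290.12
  Jun: +$302.76 → -$987.36
  Jul: +$302.76 → -$684.60
  Aug: +$302.76 → -$381.84
  Sep: +$302.76 − $1,131.96 → -$1,211.04
  Oct: +$302.76 → -$908.28
  Nov: +$302.76 → -$605.52
  Dec: +$302.76 → -$302.76
  Jan: +$302.76 → $0.00
Lowest trial balance = -$1,895.64 (Mar)
Initial deposit = cushion − low point = $302.76 − (-$1,895.64) = $2,198.40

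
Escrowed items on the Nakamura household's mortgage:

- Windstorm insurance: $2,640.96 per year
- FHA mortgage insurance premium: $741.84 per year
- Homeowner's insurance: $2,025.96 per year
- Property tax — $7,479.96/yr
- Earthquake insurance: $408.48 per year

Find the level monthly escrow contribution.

Windstorm insurance: $2,640.96 annually
FHA mortgage insurance premium: $741.84 annually
Homeowner's insurance: $2,025.96 annually
Property tax: $7,479.96 annually
Earthquake insurance: $408.48 annually
Annual escrow total = $2,640.96 + $741.84 + $2,025.96 + $7,479.96 + $408.48 = $13,297.20
Monthly escrow = $13,297.20 / 12 = $1,108.10

$1,108.10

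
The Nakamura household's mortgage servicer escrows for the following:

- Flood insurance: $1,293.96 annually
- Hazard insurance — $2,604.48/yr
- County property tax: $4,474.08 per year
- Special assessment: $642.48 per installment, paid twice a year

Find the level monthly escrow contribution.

Flood insurance — $1,293.96 per year
Hazard insurance — $2,604.48 per year
County property tax — $4,474.08 per year
Special assessment — $642.48 × 2 = $1,284.96 per year
Total annual escrow = $1,293.96 + $2,604.48 + $4,474.08 + $1,284.96 = $9,657.48
Monthly escrow = $9,657.48 ÷ 12 = $804.79

$804.79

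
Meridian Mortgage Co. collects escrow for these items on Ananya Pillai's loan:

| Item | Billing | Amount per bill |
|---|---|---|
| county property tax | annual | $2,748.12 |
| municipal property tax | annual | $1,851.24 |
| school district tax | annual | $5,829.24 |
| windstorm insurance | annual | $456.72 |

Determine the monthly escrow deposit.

County property tax — $2,748.12 per year
Municipal property tax — $1,851.24 per year
School district tax — $5,829.24 per year
Windstorm insurance — $456.72 per year
Yearly total = $10,885.32
Per month = $10,885.32 / 12 = $907.11

$907.11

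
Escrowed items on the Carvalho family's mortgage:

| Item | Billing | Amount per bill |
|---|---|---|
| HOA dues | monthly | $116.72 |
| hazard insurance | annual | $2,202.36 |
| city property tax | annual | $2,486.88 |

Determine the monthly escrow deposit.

$507.49

HOA dues: $116.72 × 12 = $1,400.64/yr
Hazard insurance: $2,202.36/yr
City property tax: $2,486.88/yr
Total per year = $1,400.64 + $2,202.36 + $2,486.88 = $6,089.88
Monthly escrow = $6,089.88 / 12 = $507.49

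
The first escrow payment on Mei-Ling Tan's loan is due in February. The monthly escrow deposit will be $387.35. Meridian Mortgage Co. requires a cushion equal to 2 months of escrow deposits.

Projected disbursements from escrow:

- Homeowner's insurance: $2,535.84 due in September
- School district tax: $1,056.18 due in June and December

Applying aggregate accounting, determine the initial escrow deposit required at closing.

$1,267.92

Cushion = 2 × $387.35 = $774.70
Trial balance (start $0, +$387.35 each month, − disbursements):
  Feb: +$387.35 → $387.35
  Mar: +$387.35 → $774.70
  Apr: +$387.35 → $1,162.05
  May: +$387.35 → $1,549.40
  Jun: +$387.35 − $1,056.18 → $880.57
  Jul: +$387.35 → $1,267.92
  Aug: +$387.35 → $1,655.27
  Sep: +$387.35 − $2,535.84 → -$493.22
  Oct: +$387.35 → -$105.87
  Nov: +$387.35 → $281.48
  Dec: +$387.35 − $1,056.18 → -$387.35
  Jan: +$387.35 → $0.00
Lowest trial balance = -$493.22 (Sep)
Initial deposit = cushion − low point = $774.70 − (-$493.22) = $1,267.92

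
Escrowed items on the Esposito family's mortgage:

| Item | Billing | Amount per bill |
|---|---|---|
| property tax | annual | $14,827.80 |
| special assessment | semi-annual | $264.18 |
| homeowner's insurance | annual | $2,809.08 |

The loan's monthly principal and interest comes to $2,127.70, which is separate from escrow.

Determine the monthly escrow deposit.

Property tax — $14,827.80/yr
Special assessment — $264.18 × 2 = $528.36/yr
Homeowner's insurance — $2,809.08/yr
Yearly total = $18,165.24
Per month = $18,165.24 / 12 = $1,513.77

$1,513.77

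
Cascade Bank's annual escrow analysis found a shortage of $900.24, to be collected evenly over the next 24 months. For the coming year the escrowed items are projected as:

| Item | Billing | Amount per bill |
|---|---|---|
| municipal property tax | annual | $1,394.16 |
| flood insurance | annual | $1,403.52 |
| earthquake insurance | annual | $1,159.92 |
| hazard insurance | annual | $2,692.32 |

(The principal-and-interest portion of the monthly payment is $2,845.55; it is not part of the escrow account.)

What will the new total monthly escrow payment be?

Municipal property tax — $1,394.16
Flood insurance — $1,403.52
Earthquake insurance — $1,159.92
Hazard insurance — $2,692.32
Total annual escrow = $1,394.16 + $1,403.52 + $1,159.92 + $2,692.32 = $6,649.92
Monthly = $6,649.92 / 12 = $554.16
Shortage spread = $900.24 ÷ 24 = $37.51/mo
New monthly escrow = $554.16 + $37.51 = $591.67

$591.67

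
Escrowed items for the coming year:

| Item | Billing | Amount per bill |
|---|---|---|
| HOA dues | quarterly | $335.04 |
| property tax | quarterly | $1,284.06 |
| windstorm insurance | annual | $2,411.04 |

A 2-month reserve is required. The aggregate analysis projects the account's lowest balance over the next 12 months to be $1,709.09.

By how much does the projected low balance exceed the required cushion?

$227.85

HOA dues: $335.04 × 4 = $1,340.16
Property tax: $1,284.06 × 4 = $5,136.24
Windstorm insurance: $2,411.04
Combined annual = $1,340.16 + $5,136.24 + $2,411.04 = $8,887.44
Per month = $8,887.44 / 12 = $740.62
Required reserve = 2 × $740.62 = $1,481.24
Surplus = $1,709.09 − $1,481.24 = $227.85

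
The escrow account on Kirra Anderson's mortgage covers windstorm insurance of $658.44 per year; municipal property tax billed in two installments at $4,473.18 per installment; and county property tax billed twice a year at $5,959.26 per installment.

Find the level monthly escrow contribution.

Windstorm insurance = $658.44 annually
Municipal property tax = $4,473.18 × 2 = $8,946.36 annually
County property tax = $5,959.26 × 2 = $11,918.52 annually
Total annual escrow = $21,523.32
Per month = $21,523.32 / 12 = $1,793.61

$1,793.61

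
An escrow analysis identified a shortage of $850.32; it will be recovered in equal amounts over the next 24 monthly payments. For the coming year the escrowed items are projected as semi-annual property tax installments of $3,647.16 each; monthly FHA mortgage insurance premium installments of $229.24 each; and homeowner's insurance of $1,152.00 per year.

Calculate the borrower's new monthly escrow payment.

Property tax — $3,647.16 × 2 = $7,294.32/yr
FHA mortgage insurance premium — $229.24 × 12 = $2,750.88/yr
Homeowner's insurance — $1,152.00/yr
Combined annual = $7,294.32 + $2,750.88 + $1,152.00 = $11,197.20
Monthly = $11,197.20 ÷ 12 = $933.10
Shortage spread = $850.32 / 24 = $35.43/mo
New monthly escrow = $933.10 + $35.43 = $968.53

$968.53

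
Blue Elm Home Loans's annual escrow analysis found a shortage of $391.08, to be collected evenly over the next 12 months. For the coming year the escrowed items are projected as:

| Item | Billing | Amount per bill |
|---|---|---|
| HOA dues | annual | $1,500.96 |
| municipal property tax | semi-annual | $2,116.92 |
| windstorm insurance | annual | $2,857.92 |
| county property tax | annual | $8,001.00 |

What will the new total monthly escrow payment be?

$1,415.40

HOA dues — $1,500.96
Municipal property tax — $2,116.92 × 2 = $4,233.84
Windstorm insurance — $2,857.92
County property tax — $8,001.00
Total annual escrow = $1,500.96 + $4,233.84 + $2,857.92 + $8,001.00 = $16,593.72
Per month = $16,593.72 ÷ 12 = $1,382.81
Shortage per month = $391.08 ÷ 12 = $32.59
Adjusted monthly = $1,382.81 + $32.59 = $1,415.40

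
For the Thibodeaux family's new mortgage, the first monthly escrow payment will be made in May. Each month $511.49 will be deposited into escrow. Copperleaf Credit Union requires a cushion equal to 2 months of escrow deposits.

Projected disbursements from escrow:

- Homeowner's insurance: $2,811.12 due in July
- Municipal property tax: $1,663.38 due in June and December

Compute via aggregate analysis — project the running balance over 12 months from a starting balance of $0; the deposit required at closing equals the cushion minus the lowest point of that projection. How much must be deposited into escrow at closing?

Cushion = 2 × $511.49 = $1,022.98
Trial balance (start $0, +$511.49 each month, − disbursements):
  May: +$511.49 → $511.49
  Jun: +$511.49 − $1,663.38 → -$640.40
  Jul: +$511.49 − $2,811.12 → -$2,940.03
  Aug: +$511.49 → -$2,428.54
  Sep: +$511.49 → -$1,917.05
  Oct: +$511.49 → -$1,405.56
  Nov: +$511.49 → -$894.07
  Dec: +$511.49 − $1,663.38 → -$2,045.96
  Jan: +$511.49 → -$1,534.47
  Feb: +$511.49 → -$1,022.98
  Mar: +$511.49 → -$511.49
  Apr: +$511.49 → $0.00
Lowest trial balance = -$2,940.03 (Jul)
Initial deposit = cushion − low point = $1,022.98 − (-$2,940.03) = $3,963.01

$3,963.01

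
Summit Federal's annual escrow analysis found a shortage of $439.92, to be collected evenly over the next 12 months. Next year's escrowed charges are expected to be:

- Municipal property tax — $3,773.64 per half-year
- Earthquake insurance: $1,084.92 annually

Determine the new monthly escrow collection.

Municipal property tax = $3,773.64 × 2 = $7,547.28 annually
Earthquake insurance = $1,084.92 annually
Total annual escrow = $8,632.20
Monthly = $8,632.20 / 12 = $719.35
Monthly shortage recovery: $439.92 ÷ 12 = $36.66
Adjusted monthly = $719.35 + $36.66 = $756.01

$756.01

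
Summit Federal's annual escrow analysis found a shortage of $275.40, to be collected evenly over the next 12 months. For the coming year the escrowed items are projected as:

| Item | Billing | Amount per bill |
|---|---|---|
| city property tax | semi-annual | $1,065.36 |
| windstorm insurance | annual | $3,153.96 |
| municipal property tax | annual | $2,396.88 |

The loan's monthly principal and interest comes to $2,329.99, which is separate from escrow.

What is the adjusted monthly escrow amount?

$663.08

City property tax — $1,065.36 × 2 = $2,130.72 per year
Windstorm insurance — $3,153.96 per year
Municipal property tax — $2,396.88 per year
Total annual escrow = $2,130.72 + $3,153.96 + $2,396.88 = $7,681.56
Per month = $7,681.56 / 12 = $640.13
Monthly shortage recovery: $275.40 / 12 = $22.95
Adjusted monthly = $640.13 + $22.95 = $663.08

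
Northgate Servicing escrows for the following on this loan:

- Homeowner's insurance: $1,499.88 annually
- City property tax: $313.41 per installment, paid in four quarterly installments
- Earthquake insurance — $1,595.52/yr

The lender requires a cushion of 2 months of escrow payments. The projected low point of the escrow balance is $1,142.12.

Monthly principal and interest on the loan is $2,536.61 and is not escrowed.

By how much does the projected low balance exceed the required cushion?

$417.28

Homeowner's insurance: $1,499.88
City property tax: $313.41 × 4 = $1,253.64
Earthquake insurance: $1,595.52
Total annual escrow = $1,499.88 + $1,253.64 + $1,595.52 = $4,349.04
Monthly = $4,349.04 ÷ 12 = $362.42
Required cushion = 2 × $362.42 = $724.84
Excess over cushion: $1,142.12 − $724.84 = $417.28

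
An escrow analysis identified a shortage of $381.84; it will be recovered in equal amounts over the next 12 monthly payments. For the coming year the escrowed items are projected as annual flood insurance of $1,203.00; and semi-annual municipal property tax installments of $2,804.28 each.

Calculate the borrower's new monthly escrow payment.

Flood insurance = $1,203.00 annually
Municipal property tax = $2,804.28 × 2 = $5,608.56 annually
Yearly total = $6,811.56
Per month = $6,811.56 ÷ 12 = $567.63
Monthly shortage recovery: $381.84 ÷ 12 = $31.82
New monthly escrow = $567.63 + $31.82 = $599.45

$599.45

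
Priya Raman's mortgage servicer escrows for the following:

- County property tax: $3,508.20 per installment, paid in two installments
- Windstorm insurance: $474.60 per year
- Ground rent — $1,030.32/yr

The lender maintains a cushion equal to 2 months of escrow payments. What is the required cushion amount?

$1,420.22

County property tax: $3,508.20 × 2 = $7,016.40/yr
Windstorm insurance: $474.60/yr
Ground rent: $1,030.32/yr
Yearly total = $8,521.32
Base monthly escrow = $8,521.32 ÷ 12 = $710.11
Cushion = 2 × $710.11 = $1,420.22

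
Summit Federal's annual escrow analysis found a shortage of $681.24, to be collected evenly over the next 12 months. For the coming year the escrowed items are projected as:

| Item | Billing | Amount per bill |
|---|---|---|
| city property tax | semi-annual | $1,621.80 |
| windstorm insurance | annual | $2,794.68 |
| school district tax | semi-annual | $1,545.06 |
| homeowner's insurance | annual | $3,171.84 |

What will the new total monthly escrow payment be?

City property tax = $1,621.80 × 2 = $3,243.60 per year
Windstorm insurance = $2,794.68 per year
School district tax = $1,545.06 × 2 = $3,090.12 per year
Homeowner's insurance = $3,171.84 per year
Annual escrow total = $3,243.60 + $2,794.68 + $3,090.12 + $3,171.84 = $12,300.24
Base monthly escrow = $12,300.24 ÷ 12 = $1,025.02
Shortage per month = $681.24 / 12 = $56.77
Adjusted monthly = $1,025.02 + $56.77 = $1,081.79

$1,081.79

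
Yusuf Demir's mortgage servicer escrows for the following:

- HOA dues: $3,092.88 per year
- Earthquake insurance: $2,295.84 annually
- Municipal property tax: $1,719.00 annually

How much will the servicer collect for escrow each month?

HOA dues: $3,092.88/yr
Earthquake insurance: $2,295.84/yr
Municipal property tax: $1,719.00/yr
Combined annual = $3,092.88 + $2,295.84 + $1,719.00 = $7,107.72
Base monthly escrow = $7,107.72 / 12 = $592.31

$592.31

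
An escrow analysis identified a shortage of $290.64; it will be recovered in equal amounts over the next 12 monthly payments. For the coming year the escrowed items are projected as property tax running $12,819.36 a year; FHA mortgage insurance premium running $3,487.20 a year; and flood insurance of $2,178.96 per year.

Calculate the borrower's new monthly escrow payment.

$1,564.68

Property tax = $12,819.36
FHA mortgage insurance premium = $3,487.20
Flood insurance = $2,178.96
Yearly total = $18,485.52
Monthly escrow = $18,485.52 ÷ 12 = $1,540.46
Shortage spread = $290.64 ÷ 12 = $24.22/mo
Adjusted monthly = $1,540.46 + $24.22 = $1,564.68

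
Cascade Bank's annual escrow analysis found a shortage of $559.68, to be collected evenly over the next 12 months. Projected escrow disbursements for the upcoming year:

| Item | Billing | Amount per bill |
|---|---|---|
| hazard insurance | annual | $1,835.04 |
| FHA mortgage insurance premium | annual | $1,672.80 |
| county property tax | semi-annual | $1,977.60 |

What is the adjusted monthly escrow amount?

Hazard insurance: $1,835.04 annually
FHA mortgage insurance premium: $1,672.80 annually
County property tax: $1,977.60 × 2 = $3,955.20 annually
Total annual escrow = $7,463.04
Base monthly escrow = $7,463.04 / 12 = $621.92
Shortage spread = $559.68 ÷ 12 = $46.64/mo
New monthly escrow = $621.92 + $46.64 = $668.56

$668.56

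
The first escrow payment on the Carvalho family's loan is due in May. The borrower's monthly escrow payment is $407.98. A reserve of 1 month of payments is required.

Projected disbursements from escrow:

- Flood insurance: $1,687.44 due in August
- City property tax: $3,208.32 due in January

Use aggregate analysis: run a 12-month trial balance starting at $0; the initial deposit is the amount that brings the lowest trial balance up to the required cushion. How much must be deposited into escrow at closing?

Cushion = 1 × $407.98 = $407.98
Trial balance (start $0, +$407.98 each month, − disbursements):
  May: +$407.98 → $407.98
  Jun: +$407.98 → $815.96
  Jul: +$407.98 → $1,223.94
  Aug: +$407.98 − $1,687.44 → -$55.52
  Sep: +$407.98 → $352.46
  Oct: +$407.98 → $760.44
  Nov: +$407.98 → $1,168.42
  Dec: +$407.98 → $1,576.40
  Jan: +$407.98 − $3,208.32 → -$1,223.94
  Feb: +$407.98 → -$815.96
  Mar: +$407.98 → -$407.98
  Apr: +$407.98 → $0.00
Lowest trial balance = -$1,223.94 (Jan)
Initial deposit = cushion − low point = $407.98 − (-$1,223.94) = $1,631.92

$1,631.92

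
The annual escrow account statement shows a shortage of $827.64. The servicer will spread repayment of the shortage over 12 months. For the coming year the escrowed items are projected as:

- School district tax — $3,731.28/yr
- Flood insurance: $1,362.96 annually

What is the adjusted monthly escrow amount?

School district tax — $3,731.28
Flood insurance — $1,362.96
Total per year = $3,731.28 + $1,362.96 = $5,094.24
Per month = $5,094.24 / 12 = $424.52
Shortage spread = $827.64 ÷ 12 = $68.97/mo
Adjusted monthly = $424.52 + $68.97 = $493.49

$493.49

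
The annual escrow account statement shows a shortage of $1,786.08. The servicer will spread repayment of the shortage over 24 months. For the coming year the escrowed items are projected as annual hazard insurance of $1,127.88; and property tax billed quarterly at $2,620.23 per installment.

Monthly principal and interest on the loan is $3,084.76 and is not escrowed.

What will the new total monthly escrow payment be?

Hazard insurance = $1,127.88/yr
Property tax = $2,620.23 × 4 = $10,480.92/yr
Total per year = $1,127.88 + $10,480.92 = $11,608.80
Base monthly escrow = $11,608.80 ÷ 12 = $967.40
Shortage spread = $1,786.08 / 24 = $74.42/mo
New monthly escrow = $967.40 + $74.42 = $1,041.82

$1,041.82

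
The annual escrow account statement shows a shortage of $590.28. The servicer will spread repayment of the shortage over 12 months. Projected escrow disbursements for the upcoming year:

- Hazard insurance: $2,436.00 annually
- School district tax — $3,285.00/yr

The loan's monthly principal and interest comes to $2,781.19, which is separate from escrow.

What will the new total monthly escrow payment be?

Hazard insurance: $2,436.00 annually
School district tax: $3,285.00 annually
Combined annual = $2,436.00 + $3,285.00 = $5,721.00
Monthly = $5,721.00 / 12 = $476.75
Shortage per month = $590.28 ÷ 12 = $49.19
New monthly escrow = $476.75 + $49.19 = $525.94

$525.94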